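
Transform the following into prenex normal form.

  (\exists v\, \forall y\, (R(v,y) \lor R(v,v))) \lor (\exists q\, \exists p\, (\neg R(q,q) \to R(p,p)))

Eliminate → and ↔ using ¬ and ∨.
  (\exists v\, \forall y\, (R(v,y) \lor R(v,v))) \lor (\exists q\, \exists p\, (\neg \neg R(q,q) \lor R(p,p)))
Push ¬ through the quantifiers and connectives to reach negation normal form:
  (\exists v\, \forall y\, (R(v,y) \lor R(v,v))) \lor (\exists q\, \exists p\, (R(q,q) \lor R(p,p)))
Pull the quantifiers to the front (each side's bound variable is not free in the other side):
  \exists v\, \forall y\, \exists q\, \exists p\, (R(v,y) \lor R(v,v) \lor R(q,q) \lor R(p,p))

\exists v\, \forall y\, \exists q\, \exists p\, (R(v,y) \lor R(v,v) \lor R(q,q) \lor R(p,p))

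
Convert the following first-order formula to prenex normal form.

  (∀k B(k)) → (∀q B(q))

∃k ∀q (¬B(k) ∨ B(q))

First replace A → B with ¬A ∨ B.
  ¬(∀k B(k)) ∨ (∀q B(q))
Drive negations inward (¬∀x A ≡ ∃x ¬A, ¬∃x A ≡ ∀x ¬A, De Morgan for ∧/∨):
  (∃k ¬B(k)) ∨ (∀q B(q))
All bound variables are already distinct, so no renaming is needed.
Extract every quantifier outward, since the variables are now distinct and don't occur free across branches:
  ∃k ∀q (¬B(k) ∨ B(q))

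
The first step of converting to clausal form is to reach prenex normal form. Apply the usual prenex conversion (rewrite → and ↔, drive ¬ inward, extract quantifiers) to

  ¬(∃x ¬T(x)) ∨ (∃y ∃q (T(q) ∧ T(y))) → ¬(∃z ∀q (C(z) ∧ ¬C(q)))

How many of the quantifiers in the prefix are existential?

2

First replace A → B with ¬A ∨ B.
  ¬(¬(∃x ¬T(x)) ∨ (∃y ∃q (T(q) ∧ T(y)))) ∨ ¬(∃z ∀q (C(z) ∧ ¬C(q)))
Move each ¬ inward, flipping quantifiers it crosses:
  (∃x ¬T(x)) ∧ (∀y ∀q (¬T(q) ∨ ¬T(y))) ∨ (∀z ∃q (¬C(z) ∨ C(q)))
Rename bound variables to avoid capture: q↦b.
  (∃x ¬T(x)) ∧ (∀y ∀q (¬T(q) ∨ ¬T(y))) ∨ (∀z ∃b (¬C(z) ∨ C(b)))
Pull the quantifiers to the front (each side's bound variable is not free in the other side):
  ∃x ∀y ∀q ∀z ∃b (¬T(x) ∧ (¬T(q) ∨ ¬T(y)) ∨ ¬C(z) ∨ C(b))
The prefix is ∃x ∀y ∀q ∀z ∃b: 3 universal, 2 existential.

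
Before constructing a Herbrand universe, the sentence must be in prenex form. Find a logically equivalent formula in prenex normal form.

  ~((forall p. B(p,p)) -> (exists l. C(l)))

Eliminate → and ↔ using ¬ and ∨.
  ~(~(forall p. B(p,p)) | (exists l. C(l)))
Move each ¬ inward, flipping quantifiers it crosses:
  (forall p. B(p,p)) & (forall l. ~C(l))
All bound variables are already distinct, so no renaming is needed.
Extract every quantifier outward, since the variables are now distinct and don't occur free across branches:
  forall p. forall l. (B(p,p) & ~C(l))

forall p. forall l. (B(p,p) & ~C(l))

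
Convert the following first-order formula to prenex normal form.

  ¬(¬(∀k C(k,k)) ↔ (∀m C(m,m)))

Eliminate → and ↔ using ¬ and ∨; A ↔ B as (¬A ∨ B) ∧ (¬B ∨ A).
  ¬((¬¬(∀k C(k,k)) ∨ (∀m C(m,m))) ∧ (¬(∀m C(m,m)) ∨ ¬(∀k C(k,k))))
Drive negations inward (¬∀x A ≡ ∃x ¬A, ¬∃x A ≡ ∀x ¬A, De Morgan for ∧/∨):
  (∃k ¬C(k,k)) ∧ (∃m ¬C(m,m)) ∨ (∀m C(m,m)) ∧ (∀k C(k,k))
Rename bound variables to avoid capture: m↦w1, k↦u.
  (∃k ¬C(k,k)) ∧ (∃m ¬C(m,m)) ∨ (∀w1 C(w1,w1)) ∧ (∀u C(u,u))
Finally move all quantifiers to the prefix:
  ∃k ∃m ∀w1 ∀u (¬C(k,k) ∧ ¬C(m,m) ∨ C(w1,w1) ∧ C(u,u))

∃k ∃m ∀w1 ∀u (¬C(k,k) ∧ ¬C(m,m) ∨ C(w1,w1) ∧ C(u,u))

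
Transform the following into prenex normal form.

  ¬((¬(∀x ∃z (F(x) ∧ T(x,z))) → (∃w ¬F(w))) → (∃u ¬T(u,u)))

∀x ∃z ∃w ∀u ((F(x) ∧ T(x,z) ∨ ¬F(w)) ∧ T(u,u))

Rewrite implications/biconditionals: A → B as ¬A ∨ B.
  ¬(¬(¬¬(∀x ∃z (F(x) ∧ T(x,z))) ∨ (∃w ¬F(w))) ∨ (∃u ¬T(u,u)))
Drive negations inward (¬∀x A ≡ ∃x ¬A, ¬∃x A ≡ ∀x ¬A, De Morgan for ∧/∨):
  ((∀x ∃z (F(x) ∧ T(x,z))) ∨ (∃w ¬F(w))) ∧ (∀u T(u,u))
Pull the quantifiers to the front (each side's bound variable is not free in the other side):
  ∀x ∃z ∃w ∀u ((F(x) ∧ T(x,z) ∨ ¬F(w)) ∧ T(u,u))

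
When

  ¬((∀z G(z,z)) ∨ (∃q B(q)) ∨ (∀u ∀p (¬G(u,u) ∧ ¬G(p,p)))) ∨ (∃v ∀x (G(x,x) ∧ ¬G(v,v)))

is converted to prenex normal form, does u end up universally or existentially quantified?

existential

Drive negations inward (¬∀x A ≡ ∃x ¬A, ¬∃x A ≡ ∀x ¬A, De Morgan for ∧/∨):
  (∃z ¬G(z,z)) ∧ (∀q ¬B(q)) ∧ (∃u ∃p (G(u,u) ∨ G(p,p))) ∨ (∃v ∀x (G(x,x) ∧ ¬G(v,v)))
Pull the quantifiers to the front (each side's bound variable is not free in the other side):
  ∃z ∀q ∃u ∃p ∃v ∀x (¬G(z,z) ∧ ¬B(q) ∧ (G(u,u) ∨ G(p,p)) ∨ G(x,x) ∧ ¬G(v,v))
The quantifier ∀u sits under an odd number of negations, so it flips to ∃u.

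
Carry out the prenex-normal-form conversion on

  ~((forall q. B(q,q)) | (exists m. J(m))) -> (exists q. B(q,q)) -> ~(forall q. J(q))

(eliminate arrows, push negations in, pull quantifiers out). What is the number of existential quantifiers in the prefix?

Eliminate → and ↔ using ¬ and ∨.
  ~~((forall q. B(q,q)) | (exists m. J(m))) | ~(exists q. B(q,q)) | ~(forall q. J(q))
Push ¬ through the quantifiers and connectives to reach negation normal form:
  (forall q. B(q,q)) | (exists m. J(m)) | (forall q. ~B(q,q)) | (exists q. ~J(q))
Standardize variables apart so no two quantifiers bind the same name: q↦p, q↦r.
  (forall q. B(q,q)) | (exists m. J(m)) | (forall p. ~B(p,p)) | (exists r. ~J(r))
Pull the quantifiers to the front (each side's bound variable is not free in the other side):
  forall q. exists m. forall p. exists r. (B(q,q) | J(m) | ~B(p,p) | ~J(r))
The prefix is forall q exists m forall p exists r: 2 universal, 2 existential.

2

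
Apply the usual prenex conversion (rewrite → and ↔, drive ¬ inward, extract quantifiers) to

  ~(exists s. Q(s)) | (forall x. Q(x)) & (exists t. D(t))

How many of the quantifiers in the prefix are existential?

1

Move each ¬ inward, flipping quantifiers it crosses:
  (forall s. ~Q(s)) | (forall x. Q(x)) & (exists t. D(t))
All bound variables are already distinct, so no renaming is needed.
Extract every quantifier outward, since the variables are now distinct and don't occur free across branches:
  forall s. forall x. exists t. (~Q(s) | Q(x) & D(t))
The prefix is forall s forall x exists t: 2 universal, 1 existential.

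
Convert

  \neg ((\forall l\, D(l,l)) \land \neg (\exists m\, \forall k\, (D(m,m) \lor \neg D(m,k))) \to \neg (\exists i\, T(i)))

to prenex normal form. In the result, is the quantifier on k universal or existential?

existential

Rewrite implications/biconditionals: A → B as ¬A ∨ B.
  \neg (\neg ((\forall l\, D(l,l)) \land \neg (\exists m\, \forall k\, (D(m,m) \lor \neg D(m,k)))) \lor \neg (\exists i\, T(i)))
Move each ¬ inward, flipping quantifiers it crosses:
  (\forall l\, D(l,l)) \land (\forall m\, \exists k\, (\neg D(m,m) \land D(m,k))) \land (\exists i\, T(i))
Extract every quantifier outward, since the variables are now distinct and don't occur free across branches:
  \forall l\, \forall m\, \exists k\, \exists i\, (D(l,l) \land \neg D(m,m) \land D(m,k) \land T(i))
The quantifier \forall k sits under an odd number of negations (counting the antecedent side of each →), so it flips to \exists k.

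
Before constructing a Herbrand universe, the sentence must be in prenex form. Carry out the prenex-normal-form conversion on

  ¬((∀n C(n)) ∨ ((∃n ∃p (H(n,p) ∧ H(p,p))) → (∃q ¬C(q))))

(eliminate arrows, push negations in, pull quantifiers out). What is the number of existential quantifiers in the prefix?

3

First replace A → B with ¬A ∨ B.
  ¬((∀n C(n)) ∨ ¬(∃n ∃p (H(n,p) ∧ H(p,p))) ∨ (∃q ¬C(q)))
Move each ¬ inward, flipping quantifiers it crosses:
  (∃n ¬C(n)) ∧ (∃n ∃p (H(n,p) ∧ H(p,p))) ∧ (∀q C(q))
Rename bound variables to avoid capture: n↦y1.
  (∃n ¬C(n)) ∧ (∃y1 ∃p (H(y1,p) ∧ H(p,p))) ∧ (∀q C(q))
Extract every quantifier outward, since the variables are now distinct and don't occur free across branches:
  ∃n ∃y1 ∃p ∀q (¬C(n) ∧ H(y1,p) ∧ H(p,p) ∧ C(q))
The prefix is ∃n ∃y1 ∃p ∀q: 1 universal, 3 existential.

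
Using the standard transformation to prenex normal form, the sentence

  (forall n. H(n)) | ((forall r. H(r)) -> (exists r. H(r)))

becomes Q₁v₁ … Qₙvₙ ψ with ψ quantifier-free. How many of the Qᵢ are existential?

2

Eliminate → and ↔ using ¬ and ∨.
  (forall n. H(n)) | ~(forall r. H(r)) | (exists r. H(r))
Move each ¬ inward, flipping quantifiers it crosses:
  (forall n. H(n)) | (exists r. ~H(r)) | (exists r. H(r))
Rename bound variables to avoid capture: r↦q.
  (forall n. H(n)) | (exists r. ~H(r)) | (exists q. H(q))
Extract every quantifier outward, since the variables are now distinct and don't occur free across branches:
  forall n. exists r. exists q. (H(n) | ~H(r) | H(q))
The prefix is forall n exists r exists q: 1 universal, 2 existential.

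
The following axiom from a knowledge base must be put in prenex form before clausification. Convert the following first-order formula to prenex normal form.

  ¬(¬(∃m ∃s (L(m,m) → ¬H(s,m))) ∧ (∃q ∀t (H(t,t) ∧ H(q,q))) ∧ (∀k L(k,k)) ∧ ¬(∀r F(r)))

∃m ∃s ∀q ∃t ∃k ∀r (¬L(m,m) ∨ ¬H(s,m) ∨ ¬H(t,t) ∨ ¬H(q,q) ∨ ¬L(k,k) ∨ F(r))

Eliminate → and ↔ using ¬ and ∨.
  ¬(¬(∃m ∃s (¬L(m,m) ∨ ¬H(s,m))) ∧ (∃q ∀t (H(t,t) ∧ H(q,q))) ∧ (∀k L(k,k)) ∧ ¬(∀r F(r)))
Move each ¬ inward, flipping quantifiers it crosses:
  (∃m ∃s (¬L(m,m) ∨ ¬H(s,m))) ∨ (∀q ∃t (¬H(t,t) ∨ ¬H(q,q))) ∨ (∃k ¬L(k,k)) ∨ (∀r F(r))
Finally move all quantifiers to the prefix:
  ∃m ∃s ∀q ∃t ∃k ∀r (¬L(m,m) ∨ ¬H(s,m) ∨ ¬H(t,t) ∨ ¬H(q,q) ∨ ¬L(k,k) ∨ F(r))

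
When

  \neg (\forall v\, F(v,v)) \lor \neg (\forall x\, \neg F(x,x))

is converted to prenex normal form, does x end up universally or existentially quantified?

existential

Push ¬ through the quantifiers and connectives to reach negation normal form:
  (\exists v\, \neg F(v,v)) \lor (\exists x\, F(x,x))
Finally move all quantifiers to the prefix:
  \exists v\, \exists x\, (\neg F(v,v) \lor F(x,x))
The quantifier \forall x sits under an odd number of negations, so it flips to \exists x.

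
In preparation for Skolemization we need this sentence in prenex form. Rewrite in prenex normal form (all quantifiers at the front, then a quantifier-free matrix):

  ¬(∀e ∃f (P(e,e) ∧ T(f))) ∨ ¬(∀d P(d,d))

Move each ¬ inward, flipping quantifiers it crosses:
  (∃e ∀f (¬P(e,e) ∨ ¬T(f))) ∨ (∃d ¬P(d,d))
All bound variables are already distinct, so no renaming is needed.
Extract every quantifier outward, since the variables are now distinct and don't occur free across branches:
  ∃e ∀f ∃d (¬P(e,e) ∨ ¬T(f) ∨ ¬P(d,d))

∃e ∀f ∃d (¬P(e,e) ∨ ¬T(f) ∨ ¬P(d,d))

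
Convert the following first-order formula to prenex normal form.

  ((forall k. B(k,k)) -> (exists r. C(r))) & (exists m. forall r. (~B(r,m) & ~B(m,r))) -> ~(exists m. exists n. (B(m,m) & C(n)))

Eliminate → and ↔ using ¬ and ∨.
  ~((~(forall k. B(k,k)) | (exists r. C(r))) & (exists m. forall r. (~B(r,m) & ~B(m,r)))) | ~(exists m. exists n. (B(m,m) & C(n)))
Drive negations inward (¬∀x A ≡ ∃x ¬A, ¬∃x A ≡ ∀x ¬A, De Morgan for ∧/∨):
  (forall k. B(k,k)) & (forall r. ~C(r)) | (forall m. exists r. (B(r,m) | B(m,r))) | (forall m. forall n. (~B(m,m) | ~C(n)))
Standardize variables apart so no two quantifiers bind the same name: r↦q, m↦b.
  (forall k. B(k,k)) & (forall r. ~C(r)) | (forall m. exists q. (B(q,m) | B(m,q))) | (forall b. forall n. (~B(b,b) | ~C(n)))
Pull the quantifiers to the front (each side's bound variable is not free in the other side):
  forall k. forall r. forall m. exists q. forall b. forall n. (B(k,k) & ~C(r) | B(q,m) | B(m,q) | ~B(b,b) | ~C(n))

forall k. forall r. forall m. exists q. forall b. forall n. (B(k,k) & ~C(r) | B(q,m) | B(m,q) | ~B(b,b) | ~C(n))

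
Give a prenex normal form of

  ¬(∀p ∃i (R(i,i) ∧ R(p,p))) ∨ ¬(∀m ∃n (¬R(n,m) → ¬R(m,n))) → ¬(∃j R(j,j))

∀p ∃i ∀m ∃n ∀j (R(i,i) ∧ R(p,p) ∧ (R(n,m) ∨ ¬R(m,n)) ∨ ¬R(j,j))

Eliminate → and ↔ using ¬ and ∨.
  ¬(¬(∀p ∃i (R(i,i) ∧ R(p,p))) ∨ ¬(∀m ∃n (¬¬R(n,m) ∨ ¬R(m,n)))) ∨ ¬(∃j R(j,j))
Move each ¬ inward, flipping quantifiers it crosses:
  (∀p ∃i (R(i,i) ∧ R(p,p))) ∧ (∀m ∃n (R(n,m) ∨ ¬R(m,n))) ∨ (∀j ¬R(j,j))
All bound variables are already distinct, so no renaming is needed.
Extract every quantifier outward, since the variables are now distinct and don't occur free across branches:
  ∀p ∃i ∀m ∃n ∀j (R(i,i) ∧ R(p,p) ∧ (R(n,m) ∨ ¬R(m,n)) ∨ ¬R(j,j))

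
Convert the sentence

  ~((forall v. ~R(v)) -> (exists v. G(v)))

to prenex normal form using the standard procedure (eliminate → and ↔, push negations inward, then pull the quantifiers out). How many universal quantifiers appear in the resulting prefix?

2

Rewrite implications/biconditionals: A → B as ¬A ∨ B.
  ~(~(forall v. ~R(v)) | (exists v. G(v)))
Drive negations inward (¬∀x A ≡ ∃x ¬A, ¬∃x A ≡ ∀x ¬A, De Morgan for ∧/∨):
  (forall v. ~R(v)) & (forall v. ~G(v))
Give each quantifier a distinct variable: v↦x.
  (forall v. ~R(v)) & (forall x. ~G(x))
Pull the quantifiers to the front (each side's bound variable is not free in the other side):
  forall v. forall x. (~R(v) & ~G(x))
The prefix is forall v forall x: 2 universal, 0 existential.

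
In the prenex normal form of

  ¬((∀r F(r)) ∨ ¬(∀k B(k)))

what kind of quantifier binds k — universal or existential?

Drive negations inward (¬∀x A ≡ ∃x ¬A, ¬∃x A ≡ ∀x ¬A, De Morgan for ∧/∨):
  (∃r ¬F(r)) ∧ (∀k B(k))
Extract every quantifier outward, since the variables are now distinct and don't occur free across branches:
  ∃r ∀k (¬F(r) ∧ B(k))
The quantifier ∀k sits under an even number of negations, so it remains universal.

universal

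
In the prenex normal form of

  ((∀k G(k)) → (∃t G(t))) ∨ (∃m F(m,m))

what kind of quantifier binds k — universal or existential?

existential

First replace A → B with ¬A ∨ B.
  ¬(∀k G(k)) ∨ (∃t G(t)) ∨ (∃m F(m,m))
Drive negations inward (¬∀x A ≡ ∃x ¬A, ¬∃x A ≡ ∀x ¬A, De Morgan for ∧/∨):
  (∃k ¬G(k)) ∨ (∃t G(t)) ∨ (∃m F(m,m))
All bound variables are already distinct, so no renaming is needed.
Extract every quantifier outward, since the variables are now distinct and don't occur free across branches:
  ∃k ∃t ∃m (¬G(k) ∨ G(t) ∨ F(m,m))
The quantifier ∀k sits under an odd number of negations (counting the antecedent side of each →), so it flips to ∃k.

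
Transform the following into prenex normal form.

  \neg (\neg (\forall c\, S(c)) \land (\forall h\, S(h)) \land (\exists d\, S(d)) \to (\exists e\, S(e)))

Eliminate → and ↔ using ¬ and ∨.
  \neg (\neg (\neg (\forall c\, S(c)) \land (\forall h\, S(h)) \land (\exists d\, S(d))) \lor (\exists e\, S(e)))
Move each ¬ inward, flipping quantifiers it crosses:
  (\exists c\, \neg S(c)) \land (\forall h\, S(h)) \land (\exists d\, S(d)) \land (\forall e\, \neg S(e))
All bound variables are already distinct, so no renaming is needed.
Finally move all quantifiers to the prefix:
  \exists c\, \forall h\, \exists d\, \forall e\, (\neg S(c) \land S(h) \land S(d) \land \neg S(e))

\exists c\, \forall h\, \exists d\, \forall e\, (\neg S(c) \land S(h) \land S(d) \land \neg S(e))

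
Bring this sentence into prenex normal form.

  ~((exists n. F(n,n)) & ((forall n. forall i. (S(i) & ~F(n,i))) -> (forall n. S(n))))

Rewrite implications/biconditionals: A → B as ¬A ∨ B.
  ~((exists n. F(n,n)) & (~(forall n. forall i. (S(i) & ~F(n,i))) | (forall n. S(n))))
Push ¬ through the quantifiers and connectives to reach negation normal form:
  (forall n. ~F(n,n)) | (forall n. forall i. (S(i) & ~F(n,i))) & (exists n. ~S(n))
Give each quantifier a distinct variable: n↦s, n↦y.
  (forall n. ~F(n,n)) | (forall s. forall i. (S(i) & ~F(s,i))) & (exists y. ~S(y))
Pull the quantifiers to the front (each side's bound variable is not free in the other side):
  forall n. forall s. forall i. exists y. (~F(n,n) | S(i) & ~F(s,i) & ~S(y))

forall n. forall s. forall i. exists y. (~F(n,n) | S(i) & ~F(s,i) & ~S(y))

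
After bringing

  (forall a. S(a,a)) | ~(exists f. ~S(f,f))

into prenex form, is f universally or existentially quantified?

Move each ¬ inward, flipping quantifiers it crosses:
  (forall a. S(a,a)) | (forall f. S(f,f))
All bound variables are already distinct, so no renaming is needed.
Pull the quantifiers to the front (each side's bound variable is not free in the other side):
  forall a. forall f. (S(a,a) | S(f,f))
The quantifier exists f sits under an odd number of negations, so it flips to forall f.

universal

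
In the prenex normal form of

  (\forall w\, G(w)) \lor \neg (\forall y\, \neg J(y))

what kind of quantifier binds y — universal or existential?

Move each ¬ inward, flipping quantifiers it crosses:
  (\forall w\, G(w)) \lor (\exists y\, J(y))
All bound variables are already distinct, so no renaming is needed.
Finally move all quantifiers to the prefix:
  \forall w\, \exists y\, (G(w) \lor J(y))
The quantifier \forall y sits under an odd number of negations, so it flips to \exists y.

existential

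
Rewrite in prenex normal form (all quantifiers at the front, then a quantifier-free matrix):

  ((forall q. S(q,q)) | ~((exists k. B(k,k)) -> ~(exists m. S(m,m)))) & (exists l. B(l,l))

First replace A → B with ¬A ∨ B.
  ((forall q. S(q,q)) | ~(~(exists k. B(k,k)) | ~(exists m. S(m,m)))) & (exists l. B(l,l))
Move each ¬ inward, flipping quantifiers it crosses:
  ((forall q. S(q,q)) | (exists k. B(k,k)) & (exists m. S(m,m))) & (exists l. B(l,l))
Finally move all quantifiers to the prefix:
  forall q. exists k. exists m. exists l. ((S(q,q) | B(k,k) & S(m,m)) & B(l,l))

forall q. exists k. exists m. exists l. ((S(q,q) | B(k,k) & S(m,m)) & B(l,l))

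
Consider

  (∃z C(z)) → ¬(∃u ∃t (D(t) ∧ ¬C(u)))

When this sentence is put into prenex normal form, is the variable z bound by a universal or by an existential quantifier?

universal

First replace A → B with ¬A ∨ B.
  ¬(∃z C(z)) ∨ ¬(∃u ∃t (D(t) ∧ ¬C(u)))
Push ¬ through the quantifiers and connectives to reach negation normal form:
  (∀z ¬C(z)) ∨ (∀u ∀t (¬D(t) ∨ C(u)))
All bound variables are already distinct, so no renaming is needed.
Extract every quantifier outward, since the variables are now distinct and don't occur free across branches:
  ∀z ∀u ∀t (¬C(z) ∨ ¬D(t) ∨ C(u))
The quantifier ∃z sits under an odd number of negations (counting the antecedent side of each →), so it flips to ∀z.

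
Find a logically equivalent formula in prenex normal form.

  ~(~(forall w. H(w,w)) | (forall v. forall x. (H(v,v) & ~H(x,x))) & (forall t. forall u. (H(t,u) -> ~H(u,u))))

First replace A → B with ¬A ∨ B.
  ~(~(forall w. H(w,w)) | (forall v. forall x. (H(v,v) & ~H(x,x))) & (forall t. forall u. (~H(t,u) | ~H(u,u))))
Move each ¬ inward, flipping quantifiers it crosses:
  (forall w. H(w,w)) & ((exists v. exists x. (~H(v,v) | H(x,x))) | (exists t. exists u. (H(t,u) & H(u,u))))
All bound variables are already distinct, so no renaming is needed.
Finally move all quantifiers to the prefix:
  forall w. exists v. exists x. exists t. exists u. (H(w,w) & (~H(v,v) | H(x,x) | H(t,u) & H(u,u)))

forall w. exists v. exists x. exists t. exists u. (H(w,w) & (~H(v,v) | H(x,x) | H(t,u) & H(u,u)))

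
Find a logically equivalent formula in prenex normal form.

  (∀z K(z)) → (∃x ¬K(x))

Eliminate → and ↔ using ¬ and ∨.
  ¬(∀z K(z)) ∨ (∃x ¬K(x))
Drive negations inward (¬∀x A ≡ ∃x ¬A, ¬∃x A ≡ ∀x ¬A, De Morgan for ∧/∨):
  (∃z ¬K(z)) ∨ (∃x ¬K(x))
Pull the quantifiers to the front (each side's bound variable is not free in the other side):
  ∃z ∃x (¬K(z) ∨ ¬K(x))

∃z ∃x (¬K(z) ∨ ¬K(x))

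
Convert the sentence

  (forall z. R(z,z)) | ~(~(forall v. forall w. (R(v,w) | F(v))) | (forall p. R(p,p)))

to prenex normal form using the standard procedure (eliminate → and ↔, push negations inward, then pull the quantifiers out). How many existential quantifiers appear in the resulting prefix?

Push ¬ through the quantifiers and connectives to reach negation normal form:
  (forall z. R(z,z)) | (forall v. forall w. (R(v,w) | F(v))) & (exists p. ~R(p,p))
All bound variables are already distinct, so no renaming is needed.
Pull the quantifiers to the front (each side's bound variable is not free in the other side):
  forall z. forall v. forall w. exists p. (R(z,z) | (R(v,w) | F(v)) & ~R(p,p))
The prefix is forall z forall v forall w exists p: 3 universal, 1 existential.

1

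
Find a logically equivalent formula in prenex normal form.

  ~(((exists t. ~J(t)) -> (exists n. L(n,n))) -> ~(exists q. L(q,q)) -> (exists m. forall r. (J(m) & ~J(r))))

forall t. exists n. forall q. forall m. exists r. ((J(t) | L(n,n)) & ~L(q,q) & (~J(m) | J(r)))

Eliminate → and ↔ using ¬ and ∨.
  ~(~(~(exists t. ~J(t)) | (exists n. L(n,n))) | ~~(exists q. L(q,q)) | (exists m. forall r. (J(m) & ~J(r))))
Move each ¬ inward, flipping quantifiers it crosses:
  ((forall t. J(t)) | (exists n. L(n,n))) & (forall q. ~L(q,q)) & (forall m. exists r. (~J(m) | J(r)))
Pull the quantifiers to the front (each side's bound variable is not free in the other side):
  forall t. exists n. forall q. forall m. exists r. ((J(t) | L(n,n)) & ~L(q,q) & (~J(m) | J(r)))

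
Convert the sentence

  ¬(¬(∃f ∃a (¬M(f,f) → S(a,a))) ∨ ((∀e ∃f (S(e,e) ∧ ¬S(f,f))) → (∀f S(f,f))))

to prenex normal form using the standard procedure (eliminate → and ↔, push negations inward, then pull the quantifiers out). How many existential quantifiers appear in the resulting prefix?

First replace A → B with ¬A ∨ B.
  ¬(¬(∃f ∃a (¬¬M(f,f) ∨ S(a,a))) ∨ ¬(∀e ∃f (S(e,e) ∧ ¬S(f,f))) ∨ (∀f S(f,f)))
Drive negations inward (¬∀x A ≡ ∃x ¬A, ¬∃x A ≡ ∀x ¬A, De Morgan for ∧/∨):
  (∃f ∃a (M(f,f) ∨ S(a,a))) ∧ (∀e ∃f (S(e,e) ∧ ¬S(f,f))) ∧ (∃f ¬S(f,f))
Give each quantifier a distinct variable: f↦s, f↦y.
  (∃f ∃a (M(f,f) ∨ S(a,a))) ∧ (∀e ∃s (S(e,e) ∧ ¬S(s,s))) ∧ (∃y ¬S(y,y))
Finally move all quantifiers to the prefix:
  ∃f ∃a ∀e ∃s ∃y ((M(f,f) ∨ S(a,a)) ∧ S(e,e) ∧ ¬S(s,s) ∧ ¬S(y,y))
The prefix is ∃f ∃a ∀e ∃s ∃y: 1 universal, 4 existential.

4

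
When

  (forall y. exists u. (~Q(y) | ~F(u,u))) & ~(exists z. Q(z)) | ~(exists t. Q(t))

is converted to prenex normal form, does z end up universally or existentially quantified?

Push ¬ through the quantifiers and connectives to reach negation normal form:
  (forall y. exists u. (~Q(y) | ~F(u,u))) & (forall z. ~Q(z)) | (forall t. ~Q(t))
Pull the quantifiers to the front (each side's bound variable is not free in the other side):
  forall y. exists u. forall z. forall t. ((~Q(y) | ~F(u,u)) & ~Q(z) | ~Q(t))
The quantifier exists z sits under an odd number of negations, so it flips to forall z.

universal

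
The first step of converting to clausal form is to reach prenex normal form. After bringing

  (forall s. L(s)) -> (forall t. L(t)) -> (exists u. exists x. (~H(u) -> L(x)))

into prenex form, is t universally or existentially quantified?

Eliminate → and ↔ using ¬ and ∨.
  ~(forall s. L(s)) | ~(forall t. L(t)) | (exists u. exists x. (~~H(u) | L(x)))
Drive negations inward (¬∀x A ≡ ∃x ¬A, ¬∃x A ≡ ∀x ¬A, De Morgan for ∧/∨):
  (exists s. ~L(s)) | (exists t. ~L(t)) | (exists u. exists x. (H(u) | L(x)))
All bound variables are already distinct, so no renaming is needed.
Finally move all quantifiers to the prefix:
  exists s. exists t. exists u. exists x. (~L(s) | ~L(t) | H(u) | L(x))
The quantifier forall t sits under an odd number of negations (counting the antecedent side of each →), so it flips to exists t.

existential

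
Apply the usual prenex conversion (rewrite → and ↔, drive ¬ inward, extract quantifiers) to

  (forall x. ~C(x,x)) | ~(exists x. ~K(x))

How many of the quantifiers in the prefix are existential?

Drive negations inward (¬∀x A ≡ ∃x ¬A, ¬∃x A ≡ ∀x ¬A, De Morgan for ∧/∨):
  (forall x. ~C(x,x)) | (forall x. K(x))
Give each quantifier a distinct variable: x↦q.
  (forall x. ~C(x,x)) | (forall q. K(q))
Pull the quantifiers to the front (each side's bound variable is not free in the other side):
  forall x. forall q. (~C(x,x) | K(q))
The prefix is forall x forall q: 2 universal, 0 existential.

0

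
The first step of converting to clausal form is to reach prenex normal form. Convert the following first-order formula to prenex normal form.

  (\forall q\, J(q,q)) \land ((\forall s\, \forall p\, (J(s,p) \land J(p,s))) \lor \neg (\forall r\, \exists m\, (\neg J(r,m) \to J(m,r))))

\forall q\, \forall s\, \forall p\, \exists r\, \forall m\, (J(q,q) \land (J(s,p) \land J(p,s) \lor \neg J(r,m) \land \neg J(m,r)))

First replace A → B with ¬A ∨ B.
  (\forall q\, J(q,q)) \land ((\forall s\, \forall p\, (J(s,p) \land J(p,s))) \lor \neg (\forall r\, \exists m\, (\neg \neg J(r,m) \lor J(m,r))))
Drive negations inward (¬∀x A ≡ ∃x ¬A, ¬∃x A ≡ ∀x ¬A, De Morgan for ∧/∨):
  (\forall q\, J(q,q)) \land ((\forall s\, \forall p\, (J(s,p) \land J(p,s))) \lor (\exists r\, \forall m\, (\neg J(r,m) \land \neg J(m,r))))
Pull the quantifiers to the front (each side's bound variable is not free in the other side):
  \forall q\, \forall s\, \forall p\, \exists r\, \forall m\, (J(q,q) \land (J(s,p) \land J(p,s) \lor \neg J(r,m) \land \neg J(m,r)))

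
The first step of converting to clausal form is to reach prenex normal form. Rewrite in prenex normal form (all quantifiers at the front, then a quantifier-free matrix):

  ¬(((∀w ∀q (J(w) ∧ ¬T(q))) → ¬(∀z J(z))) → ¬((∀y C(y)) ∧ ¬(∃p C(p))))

First replace A → B with ¬A ∨ B.
  ¬(¬(¬(∀w ∀q (J(w) ∧ ¬T(q))) ∨ ¬(∀z J(z))) ∨ ¬((∀y C(y)) ∧ ¬(∃p C(p))))
Push ¬ through the quantifiers and connectives to reach negation normal form:
  ((∃w ∃q (¬J(w) ∨ T(q))) ∨ (∃z ¬J(z))) ∧ (∀y C(y)) ∧ (∀p ¬C(p))
Pull the quantifiers to the front (each side's bound variable is not free in the other side):
  ∃w ∃q ∃z ∀y ∀p ((¬J(w) ∨ T(q) ∨ ¬J(z)) ∧ C(y) ∧ ¬C(p))

∃w ∃q ∃z ∀y ∀p ((¬J(w) ∨ T(q) ∨ ¬J(z)) ∧ C(y) ∧ ¬C(p))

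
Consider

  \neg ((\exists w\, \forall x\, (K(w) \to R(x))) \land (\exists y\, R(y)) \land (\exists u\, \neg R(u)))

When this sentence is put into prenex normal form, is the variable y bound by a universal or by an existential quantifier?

universal

Eliminate → and ↔ using ¬ and ∨.
  \neg ((\exists w\, \forall x\, (\neg K(w) \lor R(x))) \land (\exists y\, R(y)) \land (\exists u\, \neg R(u)))
Drive negations inward (¬∀x A ≡ ∃x ¬A, ¬∃x A ≡ ∀x ¬A, De Morgan for ∧/∨):
  (\forall w\, \exists x\, (K(w) \land \neg R(x))) \lor (\forall y\, \neg R(y)) \lor (\forall u\, R(u))
All bound variables are already distinct, so no renaming is needed.
Finally move all quantifiers to the prefix:
  \forall w\, \exists x\, \forall y\, \forall u\, (K(w) \land \neg R(x) \lor \neg R(y) \lor R(u))
The quantifier \exists y sits under an odd number of negations (counting the antecedent side of each →), so it flips to \forall y.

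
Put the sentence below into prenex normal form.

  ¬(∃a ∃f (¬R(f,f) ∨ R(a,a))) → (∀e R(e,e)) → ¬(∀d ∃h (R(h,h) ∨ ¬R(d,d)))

Rewrite implications/biconditionals: A → B as ¬A ∨ B.
  ¬¬(∃a ∃f (¬R(f,f) ∨ R(a,a))) ∨ ¬(∀e R(e,e)) ∨ ¬(∀d ∃h (R(h,h) ∨ ¬R(d,d)))
Push ¬ through the quantifiers and connectives to reach negation normal form:
  (∃a ∃f (¬R(f,f) ∨ R(a,a))) ∨ (∃e ¬R(e,e)) ∨ (∃d ∀h (¬R(h,h) ∧ R(d,d)))
All bound variables are already distinct, so no renaming is needed.
Pull the quantifiers to the front (each side's bound variable is not free in the other side):
  ∃a ∃f ∃e ∃d ∀h (¬R(f,f) ∨ R(a,a) ∨ ¬R(e,e) ∨ ¬R(h,h) ∧ R(d,d))

∃a ∃f ∃e ∃d ∀h (¬R(f,f) ∨ R(a,a) ∨ ¬R(e,e) ∨ ¬R(h,h) ∧ R(d,d))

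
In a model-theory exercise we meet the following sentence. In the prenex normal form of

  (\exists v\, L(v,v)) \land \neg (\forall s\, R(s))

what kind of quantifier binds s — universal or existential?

existential

Push ¬ through the quantifiers and connectives to reach negation normal form:
  (\exists v\, L(v,v)) \land (\exists s\, \neg R(s))
All bound variables are already distinct, so no renaming is needed.
Pull the quantifiers to the front (each side's bound variable is not free in the other side):
  \exists v\, \exists s\, (L(v,v) \land \neg R(s))
The quantifier \forall s sits under an odd number of negations, so it flips to \exists s.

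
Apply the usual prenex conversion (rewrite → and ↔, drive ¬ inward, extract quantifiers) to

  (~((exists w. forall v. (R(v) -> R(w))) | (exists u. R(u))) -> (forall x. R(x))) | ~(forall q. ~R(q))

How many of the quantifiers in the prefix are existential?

3

First replace A → B with ¬A ∨ B.
  ~~((exists w. forall v. (~R(v) | R(w))) | (exists u. R(u))) | (forall x. R(x)) | ~(forall q. ~R(q))
Push ¬ through the quantifiers and connectives to reach negation normal form:
  (exists w. forall v. (~R(v) | R(w))) | (exists u. R(u)) | (forall x. R(x)) | (exists q. R(q))
All bound variables are already distinct, so no renaming is needed.
Pull the quantifiers to the front (each side's bound variable is not free in the other side):
  exists w. forall v. exists u. forall x. exists q. (~R(v) | R(w) | R(u) | R(x) | R(q))
The prefix is exists w forall v exists u forall x exists q: 2 universal, 3 existential.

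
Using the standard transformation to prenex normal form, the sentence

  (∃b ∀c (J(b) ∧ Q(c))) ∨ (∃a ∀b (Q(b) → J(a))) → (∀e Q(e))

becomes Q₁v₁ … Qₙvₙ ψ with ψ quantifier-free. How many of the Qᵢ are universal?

Eliminate → and ↔ using ¬ and ∨.
  ¬((∃b ∀c (J(b) ∧ Q(c))) ∨ (∃a ∀b (¬Q(b) ∨ J(a)))) ∨ (∀e Q(e))
Drive negations inward (¬∀x A ≡ ∃x ¬A, ¬∃x A ≡ ∀x ¬A, De Morgan for ∧/∨):
  (∀b ∃c (¬J(b) ∨ ¬Q(c))) ∧ (∀a ∃b (Q(b) ∧ ¬J(a))) ∨ (∀e Q(e))
Standardize variables apart so no two quantifiers bind the same name: b↦y1.
  (∀b ∃c (¬J(b) ∨ ¬Q(c))) ∧ (∀a ∃y1 (Q(y1) ∧ ¬J(a))) ∨ (∀e Q(e))
Finally move all quantifiers to the prefix:
  ∀b ∃c ∀a ∃y1 ∀e ((¬J(b) ∨ ¬Q(c)) ∧ Q(y1) ∧ ¬J(a) ∨ Q(e))
The prefix is ∀b ∃c ∀a ∃y1 ∀e: 3 universal, 2 existential.

3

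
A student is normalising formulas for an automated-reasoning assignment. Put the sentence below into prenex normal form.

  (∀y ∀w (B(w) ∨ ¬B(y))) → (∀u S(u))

∃y ∃w ∀u (¬B(w) ∧ B(y) ∨ S(u))

Rewrite implications/biconditionals: A → B as ¬A ∨ B.
  ¬(∀y ∀w (B(w) ∨ ¬B(y))) ∨ (∀u S(u))
Move each ¬ inward, flipping quantifiers it crosses:
  (∃y ∃w (¬B(w) ∧ B(y))) ∨ (∀u S(u))
All bound variables are already distinct, so no renaming is needed.
Pull the quantifiers to the front (each side's bound variable is not free in the other side):
  ∃y ∃w ∀u (¬B(w) ∧ B(y) ∨ S(u))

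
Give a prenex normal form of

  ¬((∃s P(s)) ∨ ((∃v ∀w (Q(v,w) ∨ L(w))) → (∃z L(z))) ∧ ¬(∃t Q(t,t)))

Rewrite implications/biconditionals: A → B as ¬A ∨ B.
  ¬((∃s P(s)) ∨ (¬(∃v ∀w (Q(v,w) ∨ L(w))) ∨ (∃z L(z))) ∧ ¬(∃t Q(t,t)))
Move each ¬ inward, flipping quantifiers it crosses:
  (∀s ¬P(s)) ∧ ((∃v ∀w (Q(v,w) ∨ L(w))) ∧ (∀z ¬L(z)) ∨ (∃t Q(t,t)))
Extract every quantifier outward, since the variables are now distinct and don't occur free across branches:
  ∀s ∃v ∀w ∀z ∃t (¬P(s) ∧ ((Q(v,w) ∨ L(w)) ∧ ¬L(z) ∨ Q(t,t)))

∀s ∃v ∀w ∀z ∃t (¬P(s) ∧ ((Q(v,w) ∨ L(w)) ∧ ¬L(z) ∨ Q(t,t)))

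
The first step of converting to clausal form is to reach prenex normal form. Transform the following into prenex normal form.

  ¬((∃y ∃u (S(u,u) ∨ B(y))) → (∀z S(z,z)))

Rewrite implications/biconditionals: A → B as ¬A ∨ B.
  ¬(¬(∃y ∃u (S(u,u) ∨ B(y))) ∨ (∀z S(z,z)))
Drive negations inward (¬∀x A ≡ ∃x ¬A, ¬∃x A ≡ ∀x ¬A, De Morgan for ∧/∨):
  (∃y ∃u (S(u,u) ∨ B(y))) ∧ (∃z ¬S(z,z))
All bound variables are already distinct, so no renaming is needed.
Pull the quantifiers to the front (each side's bound variable is not free in the other side):
  ∃y ∃u ∃z ((S(u,u) ∨ B(y)) ∧ ¬S(z,z))

∃y ∃u ∃z ((S(u,u) ∨ B(y)) ∧ ¬S(z,z))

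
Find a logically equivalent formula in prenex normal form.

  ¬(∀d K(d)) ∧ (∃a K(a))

Move each ¬ inward, flipping quantifiers it crosses:
  (∃d ¬K(d)) ∧ (∃a K(a))
All bound variables are already distinct, so no renaming is needed.
Pull the quantifiers to the front (each side's bound variable is not free in the other side):
  ∃d ∃a (¬K(d) ∧ K(a))

∃d ∃a (¬K(d) ∧ K(a))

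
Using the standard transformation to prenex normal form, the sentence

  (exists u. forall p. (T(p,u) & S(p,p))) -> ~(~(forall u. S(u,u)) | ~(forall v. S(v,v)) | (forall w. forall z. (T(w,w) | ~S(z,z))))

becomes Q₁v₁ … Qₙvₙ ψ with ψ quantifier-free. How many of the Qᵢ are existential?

3

Rewrite implications/biconditionals: A → B as ¬A ∨ B.
  ~(exists u. forall p. (T(p,u) & S(p,p))) | ~(~(forall u. S(u,u)) | ~(forall v. S(v,v)) | (forall w. forall z. (T(w,w) | ~S(z,z))))
Push ¬ through the quantifiers and connectives to reach negation normal form:
  (forall u. exists p. (~T(p,u) | ~S(p,p))) | (forall u. S(u,u)) & (forall v. S(v,v)) & (exists w. exists z. (~T(w,w) & S(z,z)))
Standardize variables apart so no two quantifiers bind the same name: u↦s.
  (forall u. exists p. (~T(p,u) | ~S(p,p))) | (forall s. S(s,s)) & (forall v. S(v,v)) & (exists w. exists z. (~T(w,w) & S(z,z)))
Extract every quantifier outward, since the variables are now distinct and don't occur free across branches:
  forall u. exists p. forall s. forall v. exists w. exists z. (~T(p,u) | ~S(p,p) | S(s,s) & S(v,v) & ~T(w,w) & S(z,z))
The prefix is forall u exists p forall s forall v exists w exists z: 3 universal, 3 existential.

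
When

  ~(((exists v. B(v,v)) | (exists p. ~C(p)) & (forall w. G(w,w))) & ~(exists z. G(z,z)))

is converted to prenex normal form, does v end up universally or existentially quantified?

universal

Move each ¬ inward, flipping quantifiers it crosses:
  (forall v. ~B(v,v)) & ((forall p. C(p)) | (exists w. ~G(w,w))) | (exists z. G(z,z))
Extract every quantifier outward, since the variables are now distinct and don't occur free across branches:
  forall v. forall p. exists w. exists z. (~B(v,v) & (C(p) | ~G(w,w)) | G(z,z))
The quantifier exists v sits under an odd number of negations, so it flips to forall v.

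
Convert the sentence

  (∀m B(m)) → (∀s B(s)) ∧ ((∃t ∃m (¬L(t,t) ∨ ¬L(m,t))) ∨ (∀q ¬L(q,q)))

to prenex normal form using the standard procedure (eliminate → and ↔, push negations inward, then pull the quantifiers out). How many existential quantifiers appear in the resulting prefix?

Rewrite implications/biconditionals: A → B as ¬A ∨ B.
  ¬(∀m B(m)) ∨ (∀s B(s)) ∧ ((∃t ∃m (¬L(t,t) ∨ ¬L(m,t))) ∨ (∀q ¬L(q,q)))
Push ¬ through the quantifiers and connectives to reach negation normal form:
  (∃m ¬B(m)) ∨ (∀s B(s)) ∧ ((∃t ∃m (¬L(t,t) ∨ ¬L(m,t))) ∨ (∀q ¬L(q,q)))
Standardize variables apart so no two quantifiers bind the same name: m↦u.
  (∃m ¬B(m)) ∨ (∀s B(s)) ∧ ((∃t ∃u (¬L(t,t) ∨ ¬L(u,t))) ∨ (∀q ¬L(q,q)))
Finally move all quantifiers to the prefix:
  ∃m ∀s ∃t ∃u ∀q (¬B(m) ∨ B(s) ∧ (¬L(t,t) ∨ ¬L(u,t) ∨ ¬L(q,q)))
The prefix is ∃m ∀s ∃t ∃u ∀q: 2 universal, 3 existential.

3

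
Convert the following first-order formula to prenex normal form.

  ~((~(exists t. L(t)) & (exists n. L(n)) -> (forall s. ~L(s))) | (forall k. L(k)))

Rewrite implications/biconditionals: A → B as ¬A ∨ B.
  ~(~(~(exists t. L(t)) & (exists n. L(n))) | (forall s. ~L(s)) | (forall k. L(k)))
Move each ¬ inward, flipping quantifiers it crosses:
  (forall t. ~L(t)) & (exists n. L(n)) & (exists s. L(s)) & (exists k. ~L(k))
All bound variables are already distinct, so no renaming is needed.
Pull the quantifiers to the front (each side's bound variable is not free in the other side):
  forall t. exists n. exists s. exists k. (~L(t) & L(n) & L(s) & ~L(k))

forall t. exists n. exists s. exists k. (~L(t) & L(n) & L(s) & ~L(k))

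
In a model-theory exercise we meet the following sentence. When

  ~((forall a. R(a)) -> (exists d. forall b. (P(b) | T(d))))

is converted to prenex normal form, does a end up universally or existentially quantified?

universal

Eliminate → and ↔ using ¬ and ∨.
  ~(~(forall a. R(a)) | (exists d. forall b. (P(b) | T(d))))
Push ¬ through the quantifiers and connectives to reach negation normal form:
  (forall a. R(a)) & (forall d. exists b. (~P(b) & ~T(d)))
All bound variables are already distinct, so no renaming is needed.
Extract every quantifier outward, since the variables are now distinct and don't occur free across branches:
  forall a. forall d. exists b. (R(a) & ~P(b) & ~T(d))
The quantifier forall a sits under an even number of negations (counting the antecedent side of each →), so it remains universal.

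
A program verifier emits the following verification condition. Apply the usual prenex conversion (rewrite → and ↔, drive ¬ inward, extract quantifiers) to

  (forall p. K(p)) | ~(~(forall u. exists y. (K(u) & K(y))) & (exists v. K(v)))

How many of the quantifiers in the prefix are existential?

Drive negations inward (¬∀x A ≡ ∃x ¬A, ¬∃x A ≡ ∀x ¬A, De Morgan for ∧/∨):
  (forall p. K(p)) | (forall u. exists y. (K(u) & K(y))) | (forall v. ~K(v))
All bound variables are already distinct, so no renaming is needed.
Finally move all quantifiers to the prefix:
  forall p. forall u. exists y. forall v. (K(p) | K(u) & K(y) | ~K(v))
The prefix is forall p forall u exists y forall v: 3 universal, 1 existential.

1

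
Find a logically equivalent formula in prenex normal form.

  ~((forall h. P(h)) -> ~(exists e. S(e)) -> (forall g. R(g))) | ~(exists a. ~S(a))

forall h. forall e. exists g. forall a. (P(h) & ~S(e) & ~R(g) | S(a))

Eliminate → and ↔ using ¬ and ∨.
  ~(~(forall h. P(h)) | ~~(exists e. S(e)) | (forall g. R(g))) | ~(exists a. ~S(a))
Move each ¬ inward, flipping quantifiers it crosses:
  (forall h. P(h)) & (forall e. ~S(e)) & (exists g. ~R(g)) | (forall a. S(a))
Extract every quantifier outward, since the variables are now distinct and don't occur free across branches:
  forall h. forall e. exists g. forall a. (P(h) & ~S(e) & ~R(g) | S(a))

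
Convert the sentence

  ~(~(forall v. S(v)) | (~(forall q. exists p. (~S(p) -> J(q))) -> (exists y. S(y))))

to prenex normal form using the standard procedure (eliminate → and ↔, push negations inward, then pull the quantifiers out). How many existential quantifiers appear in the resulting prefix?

First replace A → B with ¬A ∨ B.
  ~(~(forall v. S(v)) | ~~(forall q. exists p. (~~S(p) | J(q))) | (exists y. S(y)))
Drive negations inward (¬∀x A ≡ ∃x ¬A, ¬∃x A ≡ ∀x ¬A, De Morgan for ∧/∨):
  (forall v. S(v)) & (exists q. forall p. (~S(p) & ~J(q))) & (forall y. ~S(y))
Pull the quantifiers to the front (each side's bound variable is not free in the other side):
  forall v. exists q. forall p. forall y. (S(v) & ~S(p) & ~J(q) & ~S(y))
The prefix is forall v exists q forall p forall y: 3 universal, 1 existential.

1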